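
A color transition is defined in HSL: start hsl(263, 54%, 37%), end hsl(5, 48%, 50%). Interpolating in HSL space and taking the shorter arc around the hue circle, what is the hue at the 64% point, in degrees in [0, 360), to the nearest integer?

328

Hue: 5 − 263 = -258°, but |-258| > 180 so the shorter arc goes the other way: Δh = -258 + 360 = 102°.
H = 263 + 0.64 × (102) = 328.28 → 328°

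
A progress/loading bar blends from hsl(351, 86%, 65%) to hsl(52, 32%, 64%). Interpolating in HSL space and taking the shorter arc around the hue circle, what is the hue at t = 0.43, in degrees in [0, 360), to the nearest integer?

Hue: 52 − 351 = -299°, but |-299| > 180 so the shorter arc goes the other way: Δh = -299 + 360 = 61°.
H = 351 + 0.43 × (61) = 377.23 → 377 → 377 mod 360 = 17°

17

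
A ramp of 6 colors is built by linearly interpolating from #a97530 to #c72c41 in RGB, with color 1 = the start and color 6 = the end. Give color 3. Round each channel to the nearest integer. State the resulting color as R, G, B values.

With 6 swatches and endpoints inclusive, swatch 3 sits at t = (3 − 1)/(6 − 1) = 2/5 ≈ 0.4.
#a97530 → (169, 117, 48); #c72c41 → (199, 44, 65).
R = 169 + 0.4 × (199 − 169) = 181 → 181
G = 117 + 0.4 × (44 − 117) = 87.8 → 88
B = 48 + 0.4 × (65 − 48) = 54.8 → 55

(181, 88, 55)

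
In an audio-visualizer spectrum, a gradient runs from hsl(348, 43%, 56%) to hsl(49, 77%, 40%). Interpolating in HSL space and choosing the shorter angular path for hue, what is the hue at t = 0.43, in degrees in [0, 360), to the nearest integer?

Hue: 49 − 348 = -299°, but |-299| > 180 so the shorter arc goes the other way: Δh = -299 + 360 = 61°.
H = 348 + 0.43 × (61) = 374.23 → 374 → 374 mod 360 = 14°

14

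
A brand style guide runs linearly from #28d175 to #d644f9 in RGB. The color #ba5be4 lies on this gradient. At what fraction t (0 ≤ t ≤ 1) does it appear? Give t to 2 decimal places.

0.84

Invert the lerp on the R channel (largest span, 174): t = (186 − 40) / (214 − 40) = 146/174 = 0.83908.
Check on G: (91 − 209)/(68 − 209) = 0.8369 ✓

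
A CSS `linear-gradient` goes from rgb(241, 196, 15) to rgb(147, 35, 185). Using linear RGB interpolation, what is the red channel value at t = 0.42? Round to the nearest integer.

202

R = 241 + 0.42 × (147 − 241) = 201.52 → 202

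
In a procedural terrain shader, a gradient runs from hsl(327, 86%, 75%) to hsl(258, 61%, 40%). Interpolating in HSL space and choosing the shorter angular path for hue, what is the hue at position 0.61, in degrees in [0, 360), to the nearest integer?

Hue arc: Δh = 258 − 327 = -69° (|Δh| ≤ 180, already the shorter path).
H = 327 + 0.61 × (-69) = 284.91 → 285°

285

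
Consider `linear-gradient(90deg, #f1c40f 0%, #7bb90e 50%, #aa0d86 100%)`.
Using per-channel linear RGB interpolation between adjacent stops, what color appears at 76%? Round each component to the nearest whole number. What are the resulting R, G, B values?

(147, 96, 76)

76% lies between the 50% and 100% stops, so the local fraction is t = (76 − 50)/(100 − 50) = 26/50 ≈ 0.52.
#7bb90e → (123, 185, 14); #aa0d86 → (170, 13, 134).
R = 123 + 0.52 × (170 − 123) = 147.44 → 147
G = 185 + 0.52 × (13 − 185) = 95.56 → 96
B = 14 + 0.52 × (134 − 14) = 76.4 → 76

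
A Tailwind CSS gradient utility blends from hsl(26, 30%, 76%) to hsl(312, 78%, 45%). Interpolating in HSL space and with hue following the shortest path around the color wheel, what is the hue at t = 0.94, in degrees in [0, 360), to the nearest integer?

Hue: 312 − 26 = 286°, but |286| > 180 so the shorter arc goes the other way: Δh = 286 − 360 = -74°.
H = 26 + 0.94 × (-74) = -43.56 → -44 → -44 mod 360 = 316°

316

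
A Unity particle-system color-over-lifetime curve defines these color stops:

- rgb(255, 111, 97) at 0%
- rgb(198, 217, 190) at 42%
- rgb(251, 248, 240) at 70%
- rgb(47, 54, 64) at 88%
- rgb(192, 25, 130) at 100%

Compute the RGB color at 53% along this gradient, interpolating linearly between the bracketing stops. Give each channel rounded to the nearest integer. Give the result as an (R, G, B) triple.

53% lies between the 42% and 70% stops, so the local fraction is t = (53 − 42)/(70 − 42) = 11/28 ≈ 0.3929.
R = 198 + 0.3929 × (251 − 198) = 218.824 → 219
G = 217 + 0.3929 × (248 − 217) = 229.18 → 229
B = 190 + 0.3929 × (240 − 190) = 209.645 → 210

(219, 229, 210)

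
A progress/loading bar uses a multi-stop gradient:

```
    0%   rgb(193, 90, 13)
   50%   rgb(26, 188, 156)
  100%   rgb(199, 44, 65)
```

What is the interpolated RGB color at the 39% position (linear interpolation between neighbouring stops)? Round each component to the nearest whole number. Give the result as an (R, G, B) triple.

(63, 166, 125)

39% lies between the 0% and 50% stops, so the local fraction is t = (39 − 0)/(50 − 0) = 39/50 ≈ 0.78.
R = 193 + 0.78 × (26 − 193) = 62.74 → 63
G = 90 + 0.78 × (188 − 90) = 166.44 → 166
B = 13 + 0.78 × (156 − 13) = 124.54 → 125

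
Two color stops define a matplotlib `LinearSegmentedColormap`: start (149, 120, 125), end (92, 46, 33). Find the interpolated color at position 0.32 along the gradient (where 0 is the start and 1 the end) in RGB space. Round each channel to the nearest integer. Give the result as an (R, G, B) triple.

(131, 96, 96)

R = 149 + 0.32 × (92 − 149) = 149 + 0.32 × -57 = 130.76 → 131
G = 120 + 0.32 × (46 − 120) = 120 + 0.32 × -74 = 96.32 → 96
B = 125 + 0.32 × (33 − 125) = 125 + 0.32 × -92 = 95.56 → 96
So the blended color is (131, 96, 96), about #836060.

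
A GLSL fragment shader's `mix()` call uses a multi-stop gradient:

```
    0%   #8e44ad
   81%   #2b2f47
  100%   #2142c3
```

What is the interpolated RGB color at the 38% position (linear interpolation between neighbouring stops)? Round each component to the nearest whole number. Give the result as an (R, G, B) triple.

(96, 58, 125)

38% lies between the 0% and 81% stops, so the local fraction is t = (38 − 0)/(81 − 0) = 38/81 ≈ 0.4691.
#8e44ad → (142, 68, 173); #2b2f47 → (43, 47, 71).
R = 142 + 0.4691 × (43 − 142) = 95.559 → 96
G = 68 + 0.4691 × (47 − 68) = 58.149 → 58
B = 173 + 0.4691 × (71 − 173) = 125.152 → 125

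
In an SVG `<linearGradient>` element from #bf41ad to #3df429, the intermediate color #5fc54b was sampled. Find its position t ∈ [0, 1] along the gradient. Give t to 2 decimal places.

0.74

Invert the lerp on the G channel (largest span, 179): t = (197 − 65) / (244 − 65) = 132/179 = 0.73743.
Check on R: (95 − 191)/(61 − 191) = 0.7385 ✓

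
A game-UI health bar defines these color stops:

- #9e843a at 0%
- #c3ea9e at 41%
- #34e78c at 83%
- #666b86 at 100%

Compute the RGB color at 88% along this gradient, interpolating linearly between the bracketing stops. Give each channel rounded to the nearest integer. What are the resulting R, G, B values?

(67, 195, 138)

88% lies between the 83% and 100% stops, so the local fraction is t = (88 − 83)/(100 − 83) = 5/17 ≈ 0.2941.
#34e78c → (52, 231, 140); #666b86 → (102, 107, 134).
R = 52 + 0.2941 × (102 − 52) = 66.705 → 67
G = 231 + 0.2941 × (107 − 231) = 194.532 → 195
B = 140 + 0.2941 × (134 − 140) = 138.235 → 138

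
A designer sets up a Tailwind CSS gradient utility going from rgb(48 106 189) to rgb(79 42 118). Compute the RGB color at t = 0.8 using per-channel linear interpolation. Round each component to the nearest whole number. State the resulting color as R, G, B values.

R = 48 + 0.8 × (79 − 48) = 48 + 0.8 × 31 = 72.8 → 73
G = 106 + 0.8 × (42 − 106) = 106 + 0.8 × -64 = 54.8 → 55
B = 189 + 0.8 × (118 − 189) = 189 + 0.8 × -71 = 132.2 → 132

(73, 55, 132)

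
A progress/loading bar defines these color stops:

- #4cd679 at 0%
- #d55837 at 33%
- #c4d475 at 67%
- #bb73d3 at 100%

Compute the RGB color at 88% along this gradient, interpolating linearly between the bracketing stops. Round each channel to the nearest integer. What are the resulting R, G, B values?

88% lies between the 67% and 100% stops, so the local fraction is t = (88 − 67)/(100 − 67) = 21/33 ≈ 0.6364.
#c4d475 → (196, 212, 117); #bb73d3 → (187, 115, 211).
R = 196 + 0.6364 × (187 − 196) = 190.272 → 190
G = 212 + 0.6364 × (115 − 212) = 150.269 → 150
B = 117 + 0.6364 × (211 − 117) = 176.822 → 177

(190, 150, 177)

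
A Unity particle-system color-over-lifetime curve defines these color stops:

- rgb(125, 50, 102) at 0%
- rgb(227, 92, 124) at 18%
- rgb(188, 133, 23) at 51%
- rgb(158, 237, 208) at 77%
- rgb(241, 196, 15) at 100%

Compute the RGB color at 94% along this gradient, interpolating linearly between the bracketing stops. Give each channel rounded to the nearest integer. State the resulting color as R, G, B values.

94% lies between the 77% and 100% stops, so the local fraction is t = (94 − 77)/(100 − 77) = 17/23 ≈ 0.7391.
R = 158 + 0.7391 × (241 − 158) = 219.345 → 219
G = 237 + 0.7391 × (196 − 237) = 206.697 → 207
B = 208 + 0.7391 × (15 − 208) = 65.354 → 65

(219, 207, 65)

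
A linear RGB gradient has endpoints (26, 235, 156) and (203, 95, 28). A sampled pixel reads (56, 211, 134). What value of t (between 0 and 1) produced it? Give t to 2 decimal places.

0.17

Invert the lerp on the R channel (largest span, 177): t = (56 − 26) / (203 − 26) = 30/177 = 0.16949.
Check on G: (211 − 235)/(95 − 235) = 0.1714 ✓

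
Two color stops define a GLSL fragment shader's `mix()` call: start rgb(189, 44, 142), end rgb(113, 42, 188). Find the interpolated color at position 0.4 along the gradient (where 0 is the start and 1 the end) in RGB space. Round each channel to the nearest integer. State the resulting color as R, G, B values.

(159, 43, 160)

R = 189 + 0.4 × (113 − 189) = 189 + 0.4 × -76 = 158.6 → 159
G = 44 + 0.4 × (42 − 44) = 44 + 0.4 × -2 = 43.2 → 43
B = 142 + 0.4 × (188 − 142) = 142 + 0.4 × 46 = 160.4 → 160
So the blended color is (159, 43, 160), about #9f2ba0.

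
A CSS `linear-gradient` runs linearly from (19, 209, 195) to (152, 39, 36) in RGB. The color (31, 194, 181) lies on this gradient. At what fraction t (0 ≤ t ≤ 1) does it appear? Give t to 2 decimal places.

Invert the lerp on the G channel (largest span, 170): t = (194 − 209) / (39 − 209) = -15/-170 = 0.088235.
Check on R: (31 − 19)/(152 − 19) = 0.09023 ✓

0.09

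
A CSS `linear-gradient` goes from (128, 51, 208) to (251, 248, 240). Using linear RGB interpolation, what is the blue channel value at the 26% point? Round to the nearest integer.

B = 208 + 0.26 × (240 − 208) = 216.32 → 216

216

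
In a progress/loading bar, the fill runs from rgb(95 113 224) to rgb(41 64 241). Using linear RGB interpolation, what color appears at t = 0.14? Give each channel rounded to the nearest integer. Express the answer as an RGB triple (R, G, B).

(87, 106, 226)

R = 95 + 0.14 × (41 − 95) = 95 + 0.14 × -54 = 87.44 → 87
G = 113 + 0.14 × (64 − 113) = 113 + 0.14 × -49 = 106.14 → 106
B = 224 + 0.14 × (241 − 224) = 224 + 0.14 × 17 = 226.38 → 226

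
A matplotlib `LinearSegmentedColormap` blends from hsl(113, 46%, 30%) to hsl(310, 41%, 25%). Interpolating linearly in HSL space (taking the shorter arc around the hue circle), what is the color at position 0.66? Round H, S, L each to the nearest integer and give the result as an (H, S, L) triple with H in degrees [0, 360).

(5, 43, 27)

Hue: 310 − 113 = 197°, but |197| > 180 so the shorter arc goes the other way: Δh = 197 − 360 = -163°.
H = 113 + 0.66 × (-163) = 5.42 → 5°
S = 46 + 0.66 × (41 − 46) = 42.7 → 43%
L = 30 + 0.66 × (25 − 30) = 26.7 → 27%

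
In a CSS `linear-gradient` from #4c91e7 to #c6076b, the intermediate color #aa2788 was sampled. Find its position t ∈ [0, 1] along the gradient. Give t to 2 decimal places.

Invert the lerp on the G channel (largest span, 138): t = (39 − 145) / (7 − 145) = -106/-138 = 0.76812.
Check on R: (170 − 76)/(198 − 76) = 0.7705 ✓

0.77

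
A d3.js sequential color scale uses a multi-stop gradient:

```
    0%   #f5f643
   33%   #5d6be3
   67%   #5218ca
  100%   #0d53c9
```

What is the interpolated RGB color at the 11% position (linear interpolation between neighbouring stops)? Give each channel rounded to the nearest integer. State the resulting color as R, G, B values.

(194, 200, 120)

11% lies between the 0% and 33% stops, so the local fraction is t = (11 − 0)/(33 − 0) = 11/33 ≈ 0.3333.
#f5f643 → (245, 246, 67); #5d6be3 → (93, 107, 227).
R = 245 + 0.3333 × (93 − 245) = 194.338 → 194
G = 246 + 0.3333 × (107 − 246) = 199.671 → 200
B = 67 + 0.3333 × (227 − 67) = 120.328 → 120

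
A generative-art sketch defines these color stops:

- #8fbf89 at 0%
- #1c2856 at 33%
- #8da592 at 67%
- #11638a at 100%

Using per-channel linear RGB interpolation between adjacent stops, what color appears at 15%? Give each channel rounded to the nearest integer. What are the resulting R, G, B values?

15% lies between the 0% and 33% stops, so the local fraction is t = (15 − 0)/(33 − 0) = 15/33 ≈ 0.4545.
#8fbf89 → (143, 191, 137); #1c2856 → (28, 40, 86).
R = 143 + 0.4545 × (28 − 143) = 90.733 → 91
G = 191 + 0.4545 × (40 − 191) = 122.37 → 122
B = 137 + 0.4545 × (86 − 137) = 113.82 → 114

(91, 122, 114)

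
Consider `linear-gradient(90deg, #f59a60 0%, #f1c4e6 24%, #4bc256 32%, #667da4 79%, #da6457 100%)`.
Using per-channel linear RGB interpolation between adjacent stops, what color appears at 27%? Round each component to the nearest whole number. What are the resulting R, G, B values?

27% lies between the 24% and 32% stops, so the local fraction is t = (27 − 24)/(32 − 24) = 3/8 ≈ 0.375.
#f1c4e6 → (241, 196, 230); #4bc256 → (75, 194, 86).
R = 241 + 0.375 × (75 − 241) = 178.75 → 179
G = 196 + 0.375 × (194 − 196) = 195.25 → 195
B = 230 + 0.375 × (86 − 230) = 176 → 176

(179, 195, 176)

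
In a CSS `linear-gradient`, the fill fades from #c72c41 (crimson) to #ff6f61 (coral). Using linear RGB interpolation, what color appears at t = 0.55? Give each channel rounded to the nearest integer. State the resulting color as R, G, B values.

#c72c41 → (199, 44, 65); #ff6f61 → (255, 111, 97).
R = 199 + 0.55 × (255 − 199) = 199 + 0.55 × 56 = 229.8 → 230
G = 44 + 0.55 × (111 − 44) = 44 + 0.55 × 67 = 80.85 → 81
B = 65 + 0.55 × (97 − 65) = 65 + 0.55 × 32 = 82.6 → 83

(230, 81, 83)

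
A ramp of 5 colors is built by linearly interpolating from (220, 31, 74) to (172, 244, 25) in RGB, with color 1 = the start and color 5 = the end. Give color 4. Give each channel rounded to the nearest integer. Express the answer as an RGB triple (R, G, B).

With 5 swatches and endpoints inclusive, swatch 4 sits at t = (4 − 1)/(5 − 1) = 3/4 ≈ 0.75.
R = 220 + 0.75 × (172 − 220) = 184 → 184
G = 31 + 0.75 × (244 − 31) = 190.75 → 191
B = 74 + 0.75 × (25 − 74) = 37.25 → 37

(184, 191, 37)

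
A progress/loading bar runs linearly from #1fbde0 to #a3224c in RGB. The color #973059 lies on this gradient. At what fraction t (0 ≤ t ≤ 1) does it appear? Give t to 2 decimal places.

0.91

Invert the lerp on the G channel (largest span, 155): t = (48 − 189) / (34 − 189) = -141/-155 = 0.90968.
Check on R: (151 − 31)/(163 − 31) = 0.9091 ✓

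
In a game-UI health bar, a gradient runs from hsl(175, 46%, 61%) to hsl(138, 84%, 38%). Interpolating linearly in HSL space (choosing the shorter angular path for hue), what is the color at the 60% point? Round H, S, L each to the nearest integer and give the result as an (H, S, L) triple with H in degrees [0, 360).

(153, 69, 47)

Hue arc: Δh = 138 − 175 = -37° (|Δh| ≤ 180, already the shorter path).
H = 175 + 0.6 × (-37) = 152.8 → 153°
S = 46 + 0.6 × (84 − 46) = 68.8 → 69%
L = 61 + 0.6 × (38 − 61) = 47.2 → 47%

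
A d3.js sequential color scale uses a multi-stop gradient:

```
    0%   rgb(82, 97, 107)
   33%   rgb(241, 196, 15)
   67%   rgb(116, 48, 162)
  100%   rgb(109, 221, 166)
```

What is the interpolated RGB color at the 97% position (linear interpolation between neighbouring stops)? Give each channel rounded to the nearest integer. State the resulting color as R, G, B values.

97% lies between the 67% and 100% stops, so the local fraction is t = (97 − 67)/(100 − 67) = 30/33 ≈ 0.9091.
R = 116 + 0.9091 × (109 − 116) = 109.636 → 110
G = 48 + 0.9091 × (221 − 48) = 205.274 → 205
B = 162 + 0.9091 × (166 − 162) = 165.636 → 166

(110, 205, 166)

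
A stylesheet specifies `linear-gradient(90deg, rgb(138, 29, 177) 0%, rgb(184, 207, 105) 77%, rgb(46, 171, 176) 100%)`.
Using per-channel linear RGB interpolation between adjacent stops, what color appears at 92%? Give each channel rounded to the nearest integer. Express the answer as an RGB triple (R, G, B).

(94, 184, 151)

92% lies between the 77% and 100% stops, so the local fraction is t = (92 − 77)/(100 − 77) = 15/23 ≈ 0.6522.
R = 184 + 0.6522 × (46 − 184) = 93.996 → 94
G = 207 + 0.6522 × (171 − 207) = 183.521 → 184
B = 105 + 0.6522 × (176 − 105) = 151.306 → 151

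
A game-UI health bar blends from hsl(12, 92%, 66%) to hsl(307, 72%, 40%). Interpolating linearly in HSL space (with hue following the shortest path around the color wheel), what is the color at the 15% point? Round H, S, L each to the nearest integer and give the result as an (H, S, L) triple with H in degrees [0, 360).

Hue: 307 − 12 = 295°, but |295| > 180 so the shorter arc goes the other way: Δh = 295 − 360 = -65°.
H = 12 + 0.15 × (-65) = 2.25 → 2°
S = 92 + 0.15 × (72 − 92) = 89 → 89%
L = 66 + 0.15 × (40 − 66) = 62.1 → 62%

(2, 89, 62)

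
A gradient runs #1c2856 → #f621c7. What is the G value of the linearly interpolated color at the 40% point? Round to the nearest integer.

G₁ = 40 (from #1c2856), G₂ = 33 (from #f621c7).
G = 40 + 0.4 × (33 − 40) = 37.2 → 37

37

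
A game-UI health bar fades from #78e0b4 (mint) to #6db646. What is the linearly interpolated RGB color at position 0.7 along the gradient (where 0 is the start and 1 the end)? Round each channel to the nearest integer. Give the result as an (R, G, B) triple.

#78e0b4 → (120, 224, 180); #6db646 → (109, 182, 70).
R = 120 + 0.7 × (109 − 120) = 120 + 0.7 × -11 = 112.3 → 112
G = 224 + 0.7 × (182 − 224) = 224 + 0.7 × -42 = 194.6 → 195
B = 180 + 0.7 × (70 − 180) = 180 + 0.7 × -110 = 103 → 103

(112, 195, 103)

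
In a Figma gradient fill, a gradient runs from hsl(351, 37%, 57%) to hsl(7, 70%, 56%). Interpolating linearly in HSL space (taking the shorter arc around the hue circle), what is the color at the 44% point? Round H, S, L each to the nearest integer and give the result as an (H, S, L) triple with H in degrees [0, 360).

(358, 52, 57)

Hue: 7 − 351 = -344°, but |-344| > 180 so the shorter arc goes the other way: Δh = -344 + 360 = 16°.
H = 351 + 0.44 × (16) = 358.04 → 358°
S = 37 + 0.44 × (70 − 37) = 51.52 → 52%
L = 57 + 0.44 × (56 − 57) = 56.56 → 57%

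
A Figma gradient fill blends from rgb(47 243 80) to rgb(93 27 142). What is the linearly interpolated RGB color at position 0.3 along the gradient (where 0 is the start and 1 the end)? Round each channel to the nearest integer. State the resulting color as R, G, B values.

(61, 178, 99)

R = 47 + 0.3 × (93 − 47) = 47 + 0.3 × 46 = 60.8 → 61
G = 243 + 0.3 × (27 − 243) = 243 + 0.3 × -216 = 178.2 → 178
B = 80 + 0.3 × (142 − 80) = 80 + 0.3 × 62 = 98.6 → 99
So the blended color is (61, 178, 99), about #3db263.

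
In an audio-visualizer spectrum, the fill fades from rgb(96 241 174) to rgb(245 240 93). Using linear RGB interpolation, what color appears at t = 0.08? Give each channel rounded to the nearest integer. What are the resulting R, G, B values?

(108, 241, 168)

R = 96 + 0.08 × (245 − 96) = 96 + 0.08 × 149 = 107.92 → 108
G = 241 + 0.08 × (240 − 241) = 241 + 0.08 × -1 = 240.92 → 241
B = 174 + 0.08 × (93 − 174) = 174 + 0.08 × -81 = 167.52 → 168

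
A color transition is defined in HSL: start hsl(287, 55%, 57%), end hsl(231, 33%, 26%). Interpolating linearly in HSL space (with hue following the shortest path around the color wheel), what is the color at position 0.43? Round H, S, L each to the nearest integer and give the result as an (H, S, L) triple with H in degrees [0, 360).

(263, 46, 44)

Hue arc: Δh = 231 − 287 = -56° (|Δh| ≤ 180, already the shorter path).
H = 287 + 0.43 × (-56) = 262.92 → 263°
S = 55 + 0.43 × (33 − 55) = 45.54 → 46%
L = 57 + 0.43 × (26 − 57) = 43.67 → 44%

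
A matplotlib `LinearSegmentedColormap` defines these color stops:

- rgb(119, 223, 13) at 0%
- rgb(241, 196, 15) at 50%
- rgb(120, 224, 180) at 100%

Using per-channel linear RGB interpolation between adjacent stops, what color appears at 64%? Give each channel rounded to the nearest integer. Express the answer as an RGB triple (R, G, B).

(207, 204, 61)

64% lies between the 50% and 100% stops, so the local fraction is t = (64 − 50)/(100 − 50) = 14/50 ≈ 0.28.
R = 241 + 0.28 × (120 − 241) = 207.12 → 207
G = 196 + 0.28 × (224 − 196) = 203.84 → 204
B = 15 + 0.28 × (180 − 15) = 61.2 → 61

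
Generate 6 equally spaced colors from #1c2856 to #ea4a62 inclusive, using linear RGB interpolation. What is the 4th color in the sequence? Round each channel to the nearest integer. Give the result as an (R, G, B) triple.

With 6 swatches and endpoints inclusive, swatch 4 sits at t = (4 − 1)/(6 − 1) = 3/5 ≈ 0.6.
#1c2856 → (28, 40, 86); #ea4a62 → (234, 74, 98).
R = 28 + 0.6 × (234 − 28) = 151.6 → 152
G = 40 + 0.6 × (74 − 40) = 60.4 → 60
B = 86 + 0.6 × (98 − 86) = 93.2 → 93

(152, 60, 93)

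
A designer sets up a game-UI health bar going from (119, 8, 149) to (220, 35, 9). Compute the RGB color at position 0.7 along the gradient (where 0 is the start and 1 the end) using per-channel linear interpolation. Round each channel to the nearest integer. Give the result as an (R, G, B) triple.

(190, 27, 51)

R = 119 + 0.7 × (220 − 119) = 119 + 0.7 × 101 = 189.7 → 190
G = 8 + 0.7 × (35 − 8) = 8 + 0.7 × 27 = 26.9 → 27
B = 149 + 0.7 × (9 − 149) = 149 + 0.7 × -140 = 51 → 51
So the blended color is (190, 27, 51), about #be1b33.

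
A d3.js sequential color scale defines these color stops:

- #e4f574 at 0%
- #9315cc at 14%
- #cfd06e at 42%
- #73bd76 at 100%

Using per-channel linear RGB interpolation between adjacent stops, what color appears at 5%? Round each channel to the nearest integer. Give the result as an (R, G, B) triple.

5% lies between the 0% and 14% stops, so the local fraction is t = (5 − 0)/(14 − 0) = 5/14 ≈ 0.3571.
#e4f574 → (228, 245, 116); #9315cc → (147, 21, 204).
R = 228 + 0.3571 × (147 − 228) = 199.075 → 199
G = 245 + 0.3571 × (21 − 245) = 165.01 → 165
B = 116 + 0.3571 × (204 − 116) = 147.425 → 147

(199, 165, 147)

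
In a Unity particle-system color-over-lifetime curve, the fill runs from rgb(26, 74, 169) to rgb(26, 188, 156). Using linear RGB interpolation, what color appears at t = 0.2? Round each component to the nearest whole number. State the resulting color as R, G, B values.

R = 26 + 0.2 × (26 − 26) = 26 + 0.2 × 0 = 26 → 26
G = 74 + 0.2 × (188 − 74) = 74 + 0.2 × 114 = 96.8 → 97
B = 169 + 0.2 × (156 − 169) = 169 + 0.2 × -13 = 166.4 → 166
So the blended color is (26, 97, 166), about #1a61a6.

(26, 97, 166)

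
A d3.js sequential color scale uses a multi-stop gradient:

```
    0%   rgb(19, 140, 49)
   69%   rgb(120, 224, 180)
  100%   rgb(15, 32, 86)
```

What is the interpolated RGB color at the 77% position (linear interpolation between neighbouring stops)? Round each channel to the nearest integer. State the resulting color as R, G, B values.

(93, 174, 156)

77% lies between the 69% and 100% stops, so the local fraction is t = (77 − 69)/(100 − 69) = 8/31 ≈ 0.2581.
R = 120 + 0.2581 × (15 − 120) = 92.9 → 93
G = 224 + 0.2581 × (32 − 224) = 174.445 → 174
B = 180 + 0.2581 × (86 − 180) = 155.739 → 156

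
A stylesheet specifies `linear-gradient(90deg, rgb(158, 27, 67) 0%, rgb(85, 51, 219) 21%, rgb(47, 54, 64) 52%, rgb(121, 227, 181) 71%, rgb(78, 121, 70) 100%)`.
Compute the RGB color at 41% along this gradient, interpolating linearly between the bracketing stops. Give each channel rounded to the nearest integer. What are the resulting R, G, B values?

41% lies between the 21% and 52% stops, so the local fraction is t = (41 − 21)/(52 − 21) = 20/31 ≈ 0.6452.
R = 85 + 0.6452 × (47 − 85) = 60.482 → 60
G = 51 + 0.6452 × (54 − 51) = 52.936 → 53
B = 219 + 0.6452 × (64 − 219) = 118.994 → 119

(60, 53, 119)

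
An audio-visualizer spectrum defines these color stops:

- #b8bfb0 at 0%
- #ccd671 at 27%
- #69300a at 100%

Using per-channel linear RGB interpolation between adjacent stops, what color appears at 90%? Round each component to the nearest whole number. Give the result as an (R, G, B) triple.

90% lies between the 27% and 100% stops, so the local fraction is t = (90 − 27)/(100 − 27) = 63/73 ≈ 0.863.
#ccd671 → (204, 214, 113); #69300a → (105, 48, 10).
R = 204 + 0.863 × (105 − 204) = 118.563 → 119
G = 214 + 0.863 × (48 − 214) = 70.742 → 71
B = 113 + 0.863 × (10 − 113) = 24.111 → 24

(119, 71, 24)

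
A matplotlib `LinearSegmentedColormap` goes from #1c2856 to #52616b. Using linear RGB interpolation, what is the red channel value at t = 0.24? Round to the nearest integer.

R₁ = 28 (from #1c2856), R₂ = 82 (from #52616b).
R = 28 + 0.24 × (82 − 28) = 40.96 → 41

41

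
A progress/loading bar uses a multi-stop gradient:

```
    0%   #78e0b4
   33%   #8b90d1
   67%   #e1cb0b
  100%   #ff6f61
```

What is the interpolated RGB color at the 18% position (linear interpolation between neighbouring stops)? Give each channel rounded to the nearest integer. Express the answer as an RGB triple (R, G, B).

(130, 180, 196)

18% lies between the 0% and 33% stops, so the local fraction is t = (18 − 0)/(33 − 0) = 18/33 ≈ 0.5455.
#78e0b4 → (120, 224, 180); #8b90d1 → (139, 144, 209).
R = 120 + 0.5455 × (139 − 120) = 130.364 → 130
G = 224 + 0.5455 × (144 − 224) = 180.36 → 180
B = 180 + 0.5455 × (209 − 180) = 195.82 → 196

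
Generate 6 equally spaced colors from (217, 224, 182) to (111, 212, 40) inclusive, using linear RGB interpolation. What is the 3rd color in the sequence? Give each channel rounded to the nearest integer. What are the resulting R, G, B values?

With 6 swatches and endpoints inclusive, swatch 3 sits at t = (3 − 1)/(6 − 1) = 2/5 ≈ 0.4.
R = 217 + 0.4 × (111 − 217) = 174.6 → 175
G = 224 + 0.4 × (212 − 224) = 219.2 → 219
B = 182 + 0.4 × (40 − 182) = 125.2 → 125

(175, 219, 125)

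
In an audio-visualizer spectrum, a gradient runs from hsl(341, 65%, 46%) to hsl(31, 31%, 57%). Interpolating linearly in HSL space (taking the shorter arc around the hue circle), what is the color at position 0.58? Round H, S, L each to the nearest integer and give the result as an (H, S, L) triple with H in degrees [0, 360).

Hue: 31 − 341 = -310°, but |-310| > 180 so the shorter arc goes the other way: Δh = -310 + 360 = 50°.
H = 341 + 0.58 × (50) = 370 → 370 → 370 mod 360 = 10°
S = 65 + 0.58 × (31 − 65) = 45.28 → 45%
L = 46 + 0.58 × (57 − 46) = 52.38 → 52%

(10, 45, 52)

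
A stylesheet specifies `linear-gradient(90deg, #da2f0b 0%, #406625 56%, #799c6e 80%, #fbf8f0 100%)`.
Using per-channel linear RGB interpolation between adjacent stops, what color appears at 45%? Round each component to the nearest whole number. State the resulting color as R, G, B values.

45% lies between the 0% and 56% stops, so the local fraction is t = (45 − 0)/(56 − 0) = 45/56 ≈ 0.8036.
#da2f0b → (218, 47, 11); #406625 → (64, 102, 37).
R = 218 + 0.8036 × (64 − 218) = 94.246 → 94
G = 47 + 0.8036 × (102 − 47) = 91.198 → 91
B = 11 + 0.8036 × (37 − 11) = 31.894 → 32

(94, 91, 32)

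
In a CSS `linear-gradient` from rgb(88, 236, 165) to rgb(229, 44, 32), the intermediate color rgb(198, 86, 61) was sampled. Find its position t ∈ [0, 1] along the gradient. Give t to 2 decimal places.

Invert the lerp on the G channel (largest span, 192): t = (86 − 236) / (44 − 236) = -150/-192 = 0.78125.
Check on R: (198 − 88)/(229 − 88) = 0.7801 ✓

0.78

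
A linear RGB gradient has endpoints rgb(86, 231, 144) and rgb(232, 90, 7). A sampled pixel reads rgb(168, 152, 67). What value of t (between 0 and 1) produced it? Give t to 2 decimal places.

0.56

Invert the lerp on the R channel (largest span, 146): t = (168 − 86) / (232 − 86) = 82/146 = 0.56164.
Check on G: (152 − 231)/(90 − 231) = 0.5603 ✓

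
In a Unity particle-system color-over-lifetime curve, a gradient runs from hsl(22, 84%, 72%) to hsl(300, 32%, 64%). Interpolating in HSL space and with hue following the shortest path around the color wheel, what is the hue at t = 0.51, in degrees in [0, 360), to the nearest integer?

340

Hue: 300 − 22 = 278°, but |278| > 180 so the shorter arc goes the other way: Δh = 278 − 360 = -82°.
H = 22 + 0.51 × (-82) = -19.82 → -20 → -20 mod 360 = 340°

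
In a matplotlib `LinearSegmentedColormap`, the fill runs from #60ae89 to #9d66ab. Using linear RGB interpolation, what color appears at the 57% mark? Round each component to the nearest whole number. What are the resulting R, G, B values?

(131, 133, 156)

#60ae89 → (96, 174, 137); #9d66ab → (157, 102, 171).
57% corresponds to t = 0.57.
R = 96 + 0.57 × (157 − 96) = 96 + 0.57 × 61 = 130.77 → 131
G = 174 + 0.57 × (102 − 174) = 174 + 0.57 × -72 = 132.96 → 133
B = 137 + 0.57 × (171 − 137) = 137 + 0.57 × 34 = 156.38 → 156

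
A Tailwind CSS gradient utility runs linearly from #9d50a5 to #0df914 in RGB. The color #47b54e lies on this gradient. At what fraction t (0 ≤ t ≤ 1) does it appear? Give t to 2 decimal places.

Invert the lerp on the G channel (largest span, 169): t = (181 − 80) / (249 − 80) = 101/169 = 0.59763.
Check on R: (71 − 157)/(13 − 157) = 0.5972 ✓

0.60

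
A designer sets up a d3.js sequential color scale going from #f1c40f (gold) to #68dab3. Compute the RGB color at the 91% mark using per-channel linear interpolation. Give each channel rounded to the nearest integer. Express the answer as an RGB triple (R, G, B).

#f1c40f → (241, 196, 15); #68dab3 → (104, 218, 179).
91% corresponds to t = 0.91.
R = 241 + 0.91 × (104 − 241) = 241 + 0.91 × -137 = 116.33 → 116
G = 196 + 0.91 × (218 − 196) = 196 + 0.91 × 22 = 216.02 → 216
B = 15 + 0.91 × (179 − 15) = 15 + 0.91 × 164 = 164.24 → 164

(116, 216, 164)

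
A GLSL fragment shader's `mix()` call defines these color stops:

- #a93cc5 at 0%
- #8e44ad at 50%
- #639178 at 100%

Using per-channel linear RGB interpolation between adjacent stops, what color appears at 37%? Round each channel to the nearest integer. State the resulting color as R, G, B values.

(149, 66, 179)

37% lies between the 0% and 50% stops, so the local fraction is t = (37 − 0)/(50 − 0) = 37/50 ≈ 0.74.
#a93cc5 → (169, 60, 197); #8e44ad → (142, 68, 173).
R = 169 + 0.74 × (142 − 169) = 149.02 → 149
G = 60 + 0.74 × (68 − 60) = 65.92 → 66
B = 197 + 0.74 × (173 − 197) = 179.24 → 179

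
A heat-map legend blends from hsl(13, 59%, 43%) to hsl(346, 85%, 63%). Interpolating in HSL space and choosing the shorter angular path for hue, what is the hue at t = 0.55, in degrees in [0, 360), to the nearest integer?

Hue: 346 − 13 = 333°, but |333| > 180 so the shorter arc goes the other way: Δh = 333 − 360 = -27°.
H = 13 + 0.55 × (-27) = -1.85 → -2 → -2 mod 360 = 358°

358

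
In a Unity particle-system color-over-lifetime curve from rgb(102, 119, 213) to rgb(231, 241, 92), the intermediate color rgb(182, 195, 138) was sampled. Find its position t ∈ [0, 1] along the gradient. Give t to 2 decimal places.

0.62

Invert the lerp on the R channel (largest span, 129): t = (182 − 102) / (231 − 102) = 80/129 = 0.62016.
Check on G: (195 − 119)/(241 − 119) = 0.623 ✓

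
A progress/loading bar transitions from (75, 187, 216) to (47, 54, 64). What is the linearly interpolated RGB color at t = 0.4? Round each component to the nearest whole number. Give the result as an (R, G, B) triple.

(64, 134, 155)

R = 75 + 0.4 × (47 − 75) = 75 + 0.4 × -28 = 63.8 → 64
G = 187 + 0.4 × (54 − 187) = 187 + 0.4 × -133 = 133.8 → 134
B = 216 + 0.4 × (64 − 216) = 216 + 0.4 × -152 = 155.2 → 155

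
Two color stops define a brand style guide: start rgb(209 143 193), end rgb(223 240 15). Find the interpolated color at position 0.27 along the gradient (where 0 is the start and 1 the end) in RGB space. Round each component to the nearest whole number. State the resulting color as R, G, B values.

R = 209 + 0.27 × (223 − 209) = 209 + 0.27 × 14 = 212.78 → 213
G = 143 + 0.27 × (240 − 143) = 143 + 0.27 × 97 = 169.19 → 169
B = 193 + 0.27 × (15 − 193) = 193 + 0.27 × -178 = 144.94 → 145

(213, 169, 145)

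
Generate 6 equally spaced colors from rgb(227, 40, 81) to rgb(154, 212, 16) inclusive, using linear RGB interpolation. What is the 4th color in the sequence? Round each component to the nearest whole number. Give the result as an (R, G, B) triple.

With 6 swatches and endpoints inclusive, swatch 4 sits at t = (4 − 1)/(6 − 1) = 3/5 ≈ 0.6.
R = 227 + 0.6 × (154 − 227) = 183.2 → 183
G = 40 + 0.6 × (212 − 40) = 143.2 → 143
B = 81 + 0.6 × (16 − 81) = 42 → 42

(183, 143, 42)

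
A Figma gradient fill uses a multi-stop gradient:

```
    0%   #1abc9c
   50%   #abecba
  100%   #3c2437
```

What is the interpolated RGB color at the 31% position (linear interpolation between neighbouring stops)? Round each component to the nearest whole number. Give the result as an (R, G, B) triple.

(116, 218, 175)

31% lies between the 0% and 50% stops, so the local fraction is t = (31 − 0)/(50 − 0) = 31/50 ≈ 0.62.
#1abc9c → (26, 188, 156); #abecba → (171, 236, 186).
R = 26 + 0.62 × (171 − 26) = 115.9 → 116
G = 188 + 0.62 × (236 − 188) = 217.76 → 218
B = 156 + 0.62 × (186 − 156) = 174.6 → 175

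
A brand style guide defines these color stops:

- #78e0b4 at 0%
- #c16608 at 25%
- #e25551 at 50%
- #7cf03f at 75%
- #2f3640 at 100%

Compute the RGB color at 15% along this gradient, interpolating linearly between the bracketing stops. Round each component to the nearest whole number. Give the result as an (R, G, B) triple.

(164, 151, 77)

15% lies between the 0% and 25% stops, so the local fraction is t = (15 − 0)/(25 − 0) = 15/25 ≈ 0.6.
#78e0b4 → (120, 224, 180); #c16608 → (193, 102, 8).
R = 120 + 0.6 × (193 − 120) = 163.8 → 164
G = 224 + 0.6 × (102 − 224) = 150.8 → 151
B = 180 + 0.6 × (8 − 180) = 76.8 → 77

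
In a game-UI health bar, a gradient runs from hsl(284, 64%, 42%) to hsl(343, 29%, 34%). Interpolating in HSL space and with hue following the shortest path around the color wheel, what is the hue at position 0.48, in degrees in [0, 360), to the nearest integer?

Hue arc: Δh = 343 − 284 = 59° (|Δh| ≤ 180, already the shorter path).
H = 284 + 0.48 × (59) = 312.32 → 312°

312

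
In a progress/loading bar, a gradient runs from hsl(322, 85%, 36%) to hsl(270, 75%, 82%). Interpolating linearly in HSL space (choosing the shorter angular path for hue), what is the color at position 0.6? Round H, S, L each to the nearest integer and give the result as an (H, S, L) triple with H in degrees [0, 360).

(291, 79, 64)

Hue arc: Δh = 270 − 322 = -52° (|Δh| ≤ 180, already the shorter path).
H = 322 + 0.6 × (-52) = 290.8 → 291°
S = 85 + 0.6 × (75 − 85) = 79 → 79%
L = 36 + 0.6 × (82 − 36) = 63.6 → 64%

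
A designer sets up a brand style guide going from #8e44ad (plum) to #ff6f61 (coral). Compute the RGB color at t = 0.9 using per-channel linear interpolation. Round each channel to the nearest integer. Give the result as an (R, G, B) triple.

#8e44ad → (142, 68, 173); #ff6f61 → (255, 111, 97).
R = 142 + 0.9 × (255 − 142) = 142 + 0.9 × 113 = 243.7 → 244
G = 68 + 0.9 × (111 − 68) = 68 + 0.9 × 43 = 106.7 → 107
B = 173 + 0.9 × (97 − 173) = 173 + 0.9 × -76 = 104.6 → 105

(244, 107, 105)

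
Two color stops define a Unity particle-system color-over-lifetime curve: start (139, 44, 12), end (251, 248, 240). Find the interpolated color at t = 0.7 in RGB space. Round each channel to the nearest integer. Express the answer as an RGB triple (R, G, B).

(217, 187, 172)

R = 139 + 0.7 × (251 − 139) = 139 + 0.7 × 112 = 217.4 → 217
G = 44 + 0.7 × (248 − 44) = 44 + 0.7 × 204 = 186.8 → 187
B = 12 + 0.7 × (240 − 12) = 12 + 0.7 × 228 = 171.6 → 172
So the blended color is (217, 187, 172), about #d9bbac.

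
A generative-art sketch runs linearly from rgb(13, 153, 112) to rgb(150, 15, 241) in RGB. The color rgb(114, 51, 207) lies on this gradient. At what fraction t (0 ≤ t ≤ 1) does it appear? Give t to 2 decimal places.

0.74

Invert the lerp on the G channel (largest span, 138): t = (51 − 153) / (15 − 153) = -102/-138 = 0.73913.
Check on R: (114 − 13)/(150 − 13) = 0.7372 ✓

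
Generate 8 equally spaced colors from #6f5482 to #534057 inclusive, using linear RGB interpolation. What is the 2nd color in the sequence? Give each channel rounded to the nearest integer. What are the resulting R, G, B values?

With 8 swatches and endpoints inclusive, swatch 2 sits at t = (2 − 1)/(8 − 1) = 1/7 ≈ 0.1429.
#6f5482 → (111, 84, 130); #534057 → (83, 64, 87).
R = 111 + 0.1429 × (83 − 111) = 106.999 → 107
G = 84 + 0.1429 × (64 − 84) = 81.142 → 81
B = 130 + 0.1429 × (87 − 130) = 123.855 → 124

(107, 81, 124)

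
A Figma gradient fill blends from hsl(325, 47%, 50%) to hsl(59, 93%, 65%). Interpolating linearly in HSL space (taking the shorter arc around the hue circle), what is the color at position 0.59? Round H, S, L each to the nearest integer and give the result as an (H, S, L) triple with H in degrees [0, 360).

(20, 74, 59)

Hue: 59 − 325 = -266°, but |-266| > 180 so the shorter arc goes the other way: Δh = -266 + 360 = 94°.
H = 325 + 0.59 × (94) = 380.46 → 380 → 380 mod 360 = 20°
S = 47 + 0.59 × (93 − 47) = 74.14 → 74%
L = 50 + 0.59 × (65 − 50) = 58.85 → 59%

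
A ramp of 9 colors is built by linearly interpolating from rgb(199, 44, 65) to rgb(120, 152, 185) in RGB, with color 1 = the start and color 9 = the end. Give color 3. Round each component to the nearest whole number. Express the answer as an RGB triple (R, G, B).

With 9 swatches and endpoints inclusive, swatch 3 sits at t = (3 − 1)/(9 − 1) = 2/8 ≈ 0.25.
R = 199 + 0.25 × (120 − 199) = 179.25 → 179
G = 44 + 0.25 × (152 − 44) = 71 → 71
B = 65 + 0.25 × (185 − 65) = 95 → 95

(179, 71, 95)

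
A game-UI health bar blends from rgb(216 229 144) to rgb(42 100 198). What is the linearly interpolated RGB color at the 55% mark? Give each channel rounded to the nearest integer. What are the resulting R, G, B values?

55% corresponds to t = 0.55.
R = 216 + 0.55 × (42 − 216) = 216 + 0.55 × -174 = 120.3 → 120
G = 229 + 0.55 × (100 − 229) = 229 + 0.55 × -129 = 158.05 → 158
B = 144 + 0.55 × (198 − 144) = 144 + 0.55 × 54 = 173.7 → 174

(120, 158, 174)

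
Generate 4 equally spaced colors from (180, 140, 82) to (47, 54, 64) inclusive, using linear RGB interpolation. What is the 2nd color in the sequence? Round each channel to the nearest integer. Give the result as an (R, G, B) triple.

With 4 swatches and endpoints inclusive, swatch 2 sits at t = (2 − 1)/(4 − 1) = 1/3 ≈ 0.3333.
R = 180 + 0.3333 × (47 − 180) = 135.671 → 136
G = 140 + 0.3333 × (54 − 140) = 111.336 → 111
B = 82 + 0.3333 × (64 − 82) = 76.001 → 76

(136, 111, 76)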